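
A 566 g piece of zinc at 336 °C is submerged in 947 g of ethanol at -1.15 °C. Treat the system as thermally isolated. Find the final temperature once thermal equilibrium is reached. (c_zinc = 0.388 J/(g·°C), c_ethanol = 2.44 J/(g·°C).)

Energy conservation, ΣQ = 0:
566·0.388·(T − 336) + 947·2.44·(T − (-1.15)) = 0
219.61(T − 336) + 2310.7(T − (-1.15)) = 0
(219.61 + 2310.7) T = 219.61·336 + 2310.7·(-1.15)
T ≈ 28.11 °C

T_f ≈ 28.1 °C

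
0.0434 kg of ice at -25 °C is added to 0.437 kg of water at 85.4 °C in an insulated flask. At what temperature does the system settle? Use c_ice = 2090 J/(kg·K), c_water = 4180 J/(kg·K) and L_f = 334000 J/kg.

T_f ≈ 69.3 °C

Energy conservation, ΣQ = 0:
ice -25→0 °C: 0.0434·2090·25 = 2267.7
  melt ice: 0.0434·334000 = 14496
  warm the meltwater: 181.41 T
  water cools: 0.437·4180·(T − 85.4) = 1826.7(T − 85.4)
2008.1 T = 155997 − 16763 = 139234
T ≈ 69.34 °C — above 0 °C, consistent with complete melting.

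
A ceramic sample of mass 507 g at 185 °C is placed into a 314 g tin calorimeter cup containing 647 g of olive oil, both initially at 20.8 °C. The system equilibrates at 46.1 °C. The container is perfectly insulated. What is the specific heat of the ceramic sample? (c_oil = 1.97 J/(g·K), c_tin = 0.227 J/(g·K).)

c ≈ 0.484 J/(g·K)

Taking heat into each body as positive, Σ m c ΔT = 0:
507×c×(46.1 − 185) + 647×1.97×(46.1 − 20.8) + 314×0.227×(46.1 − 20.8) = 0
-70422 c = -34050
c = -34050/-70422 ≈ 0.4835 J/(g·K)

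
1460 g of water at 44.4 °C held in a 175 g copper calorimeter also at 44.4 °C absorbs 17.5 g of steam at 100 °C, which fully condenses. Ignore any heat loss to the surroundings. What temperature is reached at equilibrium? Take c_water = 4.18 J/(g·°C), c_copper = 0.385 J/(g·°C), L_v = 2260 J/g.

T_f ≈ 51.4 °C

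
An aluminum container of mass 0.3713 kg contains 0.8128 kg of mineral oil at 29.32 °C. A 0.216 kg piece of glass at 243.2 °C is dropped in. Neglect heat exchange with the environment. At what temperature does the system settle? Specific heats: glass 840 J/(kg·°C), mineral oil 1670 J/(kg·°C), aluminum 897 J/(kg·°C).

Heat gained plus heat lost sum to zero:
0.216·840·(T − 243.2) + 0.8128·1670·(T − 29.32) + 0.3713·897·(T − 29.32) = 0
(181.44 + 1357.4 + 333.06) T = 181.44·243.2 + 1357.4·29.32 + 333.06·29.32
T = 93690 / 1871.9 = 50.1 °C

T_f ≈ 50.1 °C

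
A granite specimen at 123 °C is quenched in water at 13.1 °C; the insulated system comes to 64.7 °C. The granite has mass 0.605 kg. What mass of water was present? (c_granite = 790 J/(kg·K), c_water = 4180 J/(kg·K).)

m ≈ 0.129 kg

Taking heat into each body as positive, Σ m c ΔT = 0:
0.605×790×(64.7 − 123) + m×4180×(64.7 − 13.1) = 0
215688 m = 27864
m = 27864/215688 ≈ 0.1292 kg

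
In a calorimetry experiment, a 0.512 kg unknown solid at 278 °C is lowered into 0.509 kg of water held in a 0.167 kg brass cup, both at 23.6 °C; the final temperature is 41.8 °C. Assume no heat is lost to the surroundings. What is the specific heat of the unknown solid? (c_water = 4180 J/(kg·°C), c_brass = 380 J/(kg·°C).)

c ≈ 330 J/(kg·°C)

Conservation of energy gives ΣQ = 0:
0.512·c·(41.8 − 278) + 0.509·4180·(41.8 − 23.6) + 0.167·380·(41.8 − 23.6) = 0
-120.93 c = -39878
c = -39878/-120.93 ≈ 329.7 J/(kg·°C)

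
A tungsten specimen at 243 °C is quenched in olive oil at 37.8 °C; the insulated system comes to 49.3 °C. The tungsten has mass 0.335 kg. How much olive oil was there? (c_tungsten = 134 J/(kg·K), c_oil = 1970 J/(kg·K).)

Energy conservation, ΣQ = 0:
0.335·134·(49.3 − 243) + m·1970·(49.3 − 37.8) = 0
22655 m = 8695.2
m = 8695.2/22655 ≈ 0.3838 kg

m ≈ 0.384 kg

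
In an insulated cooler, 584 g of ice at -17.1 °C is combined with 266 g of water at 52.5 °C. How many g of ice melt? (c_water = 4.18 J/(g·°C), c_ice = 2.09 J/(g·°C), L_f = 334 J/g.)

m_melted ≈ 112 g

Water can give up m c ΔT = 266×4.18×52.5 = 58374 J before reaching 0 °C.
Of that, 584×2.09×17.1 = 20872 J goes to bring the ice to 0 °C, leaving 37502 J.
Melting all 584 g of ice would need 584×334 = 195056 J.
Since 37502 < 195056 J, not all the ice melts; equilibrium is at 0 °C.
Mass melted = 37502/334 ≈ 112.3 g.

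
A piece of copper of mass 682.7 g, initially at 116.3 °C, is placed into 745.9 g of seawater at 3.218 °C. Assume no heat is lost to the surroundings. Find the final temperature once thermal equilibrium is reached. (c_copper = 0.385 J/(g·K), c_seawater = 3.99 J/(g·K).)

T_f ≈ 12.4 °C

Heat lost by the copper equals heat gained by the seawater:
682.7·0.385·(116.3 − T) = 745.9·3.99·(T − 3.218)
262.84(116.3 − T) = 2976.1(T − 3.218)
3239 T = 40145  ⇒  T ≈ 12.39 °C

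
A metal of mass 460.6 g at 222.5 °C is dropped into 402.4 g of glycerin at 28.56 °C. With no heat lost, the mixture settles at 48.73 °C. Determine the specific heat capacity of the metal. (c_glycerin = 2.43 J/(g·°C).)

c ≈ 0.246 J/(g·°C)

Conservation of energy gives ΣQ = 0:
460.6×c×(48.73 − 222.5) + 402.4×2.43×(48.73 − 28.56) = 0
-80038 c = -19723
c = -19723/-80038 ≈ 0.2464 J/(g·°C)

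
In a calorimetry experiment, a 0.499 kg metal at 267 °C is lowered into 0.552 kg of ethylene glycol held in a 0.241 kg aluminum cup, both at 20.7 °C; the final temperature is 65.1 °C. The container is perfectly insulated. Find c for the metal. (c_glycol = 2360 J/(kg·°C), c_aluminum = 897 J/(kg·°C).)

c ≈ 669 J/(kg·°C)

Net heat exchanged in the isolated system is zero:
0.499·c·(65.1 − 267) + 0.552·2360·(65.1 − 20.7) + 0.241·897·(65.1 − 20.7) = 0
-100.75 c = -67439
c = -67439/-100.75 ≈ 669.4 J/(kg·°C)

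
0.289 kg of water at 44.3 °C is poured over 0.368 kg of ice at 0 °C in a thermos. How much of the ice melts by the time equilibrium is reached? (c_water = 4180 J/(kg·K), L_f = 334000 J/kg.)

Water can give up m c ΔT = 0.289×4180×44.3 = 53515 J before reaching 0 °C.
Fully melting the ice requires m_ice L_f = 0.368×334000 = 122912 J.
53515 J < 122912 J, so only part of the ice melts and the system sits at 0 °C.
m_melt = 53515 / L_f = 0.1602 kg.

m_melted ≈ 0.16 kg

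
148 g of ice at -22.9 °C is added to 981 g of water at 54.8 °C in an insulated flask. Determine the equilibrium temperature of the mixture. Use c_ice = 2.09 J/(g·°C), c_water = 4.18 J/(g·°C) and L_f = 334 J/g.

Conservation of energy gives ΣQ = 0:
warm ice to 0 °C: 148·2.09·(0 − (-22.9)) = 7083.4
  fusion: m_ice L_f = 148·334 = 49432
  warm the meltwater: 618.64 T
  water cools: 981·4.18·(T − 54.8) = 4100.6(T − 54.8)
4719.2 T = 224712 − 56515 = 168196
T ≈ 35.64 °C (positive, so assuming full melt was valid).

T_f ≈ 35.6 °C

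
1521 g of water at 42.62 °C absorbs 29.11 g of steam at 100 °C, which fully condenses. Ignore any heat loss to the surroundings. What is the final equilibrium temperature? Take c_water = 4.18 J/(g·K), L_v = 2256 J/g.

T_f ≈ 53.8 °C

Let T be the final temperature. ΣQ_i = 0:
steam→water at 100 °C releases m L_v = 29.11·2256 = 65672
  condensate cools 100→T: 29.11·4.18·(T − 100) = 121.68(T − 100)
  water warms: 1521·4.18·(T − 42.62) = 6357.8(T − 42.62)
6479.5 T = 65672 + 12168 + 270969 = 348809
T ≈ 53.83 °C (< 100 °C, so full condensation is consistent).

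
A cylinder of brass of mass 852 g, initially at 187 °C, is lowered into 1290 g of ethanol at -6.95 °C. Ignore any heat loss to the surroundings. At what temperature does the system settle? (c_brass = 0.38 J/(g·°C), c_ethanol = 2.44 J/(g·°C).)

T_f ≈ 11.1 °C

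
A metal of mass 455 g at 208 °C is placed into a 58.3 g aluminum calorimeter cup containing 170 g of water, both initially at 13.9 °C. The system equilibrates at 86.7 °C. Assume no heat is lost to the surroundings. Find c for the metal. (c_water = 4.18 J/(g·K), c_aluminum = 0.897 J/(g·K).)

Net heat exchanged in the isolated system is zero:
455·c·(86.7 − 208) + 170·4.18·(86.7 − 13.9) + 58.3·0.897·(86.7 − 13.9) = 0
-55192 c = -55539
c = -55539/-55192 ≈ 1.006 J/(g·K)

c ≈ 1.01 J/(g·K)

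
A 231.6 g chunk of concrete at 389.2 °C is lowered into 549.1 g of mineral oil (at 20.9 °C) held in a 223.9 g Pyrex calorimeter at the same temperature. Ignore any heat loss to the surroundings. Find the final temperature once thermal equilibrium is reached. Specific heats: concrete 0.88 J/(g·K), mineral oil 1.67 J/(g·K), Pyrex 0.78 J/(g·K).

T_f ≈ 78.8 °C

T_f is the heat-capacity-weighted average of the initial temperatures:
T_f = (203.81*389.2 + 917*20.9 + 174.64*20.9) / (203.81 + 917 + 174.64)
    = 102137 / 1295.4 ≈ 78.84 °C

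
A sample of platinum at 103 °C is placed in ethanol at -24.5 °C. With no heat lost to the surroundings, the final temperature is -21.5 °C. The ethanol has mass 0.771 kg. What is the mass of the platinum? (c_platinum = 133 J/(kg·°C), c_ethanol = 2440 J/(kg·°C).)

Heat lost by the platinum = heat gained by the ethanol:
m×133×(103 − -21.5) = 0.771×2440×(-21.5 − (-24.5))
16558 m = 5643.7  ⇒  m ≈ 0.3408 kg

m ≈ 0.341 kg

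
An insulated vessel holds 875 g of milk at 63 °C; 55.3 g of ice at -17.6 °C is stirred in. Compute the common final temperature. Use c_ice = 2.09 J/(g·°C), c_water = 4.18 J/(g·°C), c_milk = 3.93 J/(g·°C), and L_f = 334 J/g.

T_f ≈ 53.4 °C

Taking heat into each body as positive, Σ m c ΔT = 0:
ice -17.6→0 °C: 55.3×2.09×17.6 = 2034.2; latent heat to melt: 55.3×334 = 18470; meltwater 0→T: 55.3×4.18×T = 231.15 T; milk cools: 875×3.93×(T − 63) = 3438.8(T − 63)
3669.9 T = 216641 − 20504 = 196137
T ≈ 53.44 °C. Since T > 0 °C, the all-ice-melts assumption holds.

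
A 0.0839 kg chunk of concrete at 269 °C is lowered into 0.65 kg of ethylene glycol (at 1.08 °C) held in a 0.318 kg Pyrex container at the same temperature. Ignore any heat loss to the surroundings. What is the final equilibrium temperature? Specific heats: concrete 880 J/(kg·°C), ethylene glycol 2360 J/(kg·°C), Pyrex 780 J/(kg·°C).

T_f ≈ 11.7 °C

Net heat exchanged in the isolated system is zero:
0.0839×880×(T − 269) + 0.65×2360×(T − 1.08) + 0.318×780×(T − 1.08) = 0
(73.83 + 1534 + 248.04) T = 73.83×269 + 1534×1.08 + 248.04×1.08
T ≈ 11.74 °C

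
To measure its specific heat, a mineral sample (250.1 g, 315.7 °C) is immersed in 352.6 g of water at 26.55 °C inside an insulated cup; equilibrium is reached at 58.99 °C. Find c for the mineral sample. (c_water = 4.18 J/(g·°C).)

m_s c (T_s − T_f) = m_water c_water (T_f − T_0):
250.1×c×(315.7 − 58.99) = 352.6×4.18×(58.99 − 26.55)
64203 c = 47812  ⇒  c ≈ 0.7447 J/(g·°C)

c ≈ 0.745 J/(g·°C)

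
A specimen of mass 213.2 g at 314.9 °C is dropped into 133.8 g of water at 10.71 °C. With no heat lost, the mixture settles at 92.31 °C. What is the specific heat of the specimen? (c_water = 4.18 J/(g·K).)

Heat lost by the specimen = heat gained by the water:
213.2×c×(314.9 − 92.31) = 133.8×4.18×(92.31 − 10.71)
47456 c = 45638  ⇒  c ≈ 0.9617 J/(g·K)

c ≈ 0.962 J/(g·K)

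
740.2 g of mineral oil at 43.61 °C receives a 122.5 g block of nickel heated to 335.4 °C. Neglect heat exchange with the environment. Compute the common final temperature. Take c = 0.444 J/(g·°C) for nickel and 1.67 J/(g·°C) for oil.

T_f ≈ 55.9 °C

Net heat exchanged in the isolated system is zero:
122.5×0.444×(T − 335.4) + 740.2×1.67×(T − 43.61) = 0
54.39(T − 335.4) + 1236.1(T − 43.61) = 0
(54.39 + 1236.1) T = 54.39×335.4 + 1236.1×43.61
T ≈ 55.91 °C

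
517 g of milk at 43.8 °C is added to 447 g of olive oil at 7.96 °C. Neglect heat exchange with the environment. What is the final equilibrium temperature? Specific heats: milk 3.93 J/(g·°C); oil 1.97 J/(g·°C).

Taking heat into each body as positive, Σ m c ΔT = 0:
517×3.93×(T − 43.8) + 447×1.97×(T − 7.96) = 0
(2031.8 + 880.59) T = 2031.8×43.8 + 880.59×7.96
T = 96003/2912.4 ≈ 32.96 °C

T_f ≈ 33.0 °C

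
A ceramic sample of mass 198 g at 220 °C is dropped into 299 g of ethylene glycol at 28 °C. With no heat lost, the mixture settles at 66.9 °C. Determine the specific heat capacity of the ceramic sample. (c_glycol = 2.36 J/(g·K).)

c ≈ 0.906 J/(g·K)

Energy conservation, ΣQ = 0:
198·c·(66.9 − 220) + 299·2.36·(66.9 − 28) = 0
-30314 c = -27449
c = -27449/-30314 ≈ 0.9055 J/(g·K)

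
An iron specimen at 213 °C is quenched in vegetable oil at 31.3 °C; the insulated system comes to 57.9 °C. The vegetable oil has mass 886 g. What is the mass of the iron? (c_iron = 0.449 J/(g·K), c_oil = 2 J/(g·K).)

Conservation of energy gives ΣQ = 0:
m×0.449×(57.9 − 213) + 886×2×(57.9 − 31.3) = 0
-69.64 m = -47135
m = -47135/-69.64 ≈ 676.8 g

m ≈ 677 g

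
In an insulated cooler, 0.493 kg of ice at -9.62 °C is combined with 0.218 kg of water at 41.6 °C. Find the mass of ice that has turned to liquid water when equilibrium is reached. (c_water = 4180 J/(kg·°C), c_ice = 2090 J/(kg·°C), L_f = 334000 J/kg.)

Water can give up m c ΔT = 0.218·4180·41.6 = 37908 J before reaching 0 °C.
Warming the ice to 0 °C takes 0.493·2090·9.62 = 9912.2 J, leaving 27995 J for melting.
Fully melting the ice requires m_ice L_f = 0.493·334000 = 164662 J.
Since 27995 < 164662 J, not all the ice melts; equilibrium is at 0 °C.
m_melt = 27995 / L_f = 0.08382 kg.

m_melted ≈ 0.0838 kg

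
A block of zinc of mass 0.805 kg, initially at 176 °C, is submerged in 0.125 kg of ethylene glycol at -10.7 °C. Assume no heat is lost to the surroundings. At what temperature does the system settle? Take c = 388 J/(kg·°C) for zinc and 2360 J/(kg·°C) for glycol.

Heat lost by the zinc equals heat gained by the glycol:
0.805×388×(176 − T) = 0.125×2360×(T − (-10.7))
312.34(176 − T) = 295(T − (-10.7))
607.34 T = 51815  ⇒  T ≈ 85.32 °C

T_f ≈ 85.3 °C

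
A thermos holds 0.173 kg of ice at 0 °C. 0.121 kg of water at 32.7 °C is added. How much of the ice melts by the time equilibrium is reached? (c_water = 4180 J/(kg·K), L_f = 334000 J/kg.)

m_melted ≈ 0.0495 kg

Cooling the water to 0 °C releases 0.121×4180×32.7 = 16539 J.
To melt every bit of ice: 0.173×334000 = 57782 J.
Since 16539 < 57782 J, not all the ice melts; equilibrium is at 0 °C.
m_melt = 16539 / L_f = 0.04952 kg.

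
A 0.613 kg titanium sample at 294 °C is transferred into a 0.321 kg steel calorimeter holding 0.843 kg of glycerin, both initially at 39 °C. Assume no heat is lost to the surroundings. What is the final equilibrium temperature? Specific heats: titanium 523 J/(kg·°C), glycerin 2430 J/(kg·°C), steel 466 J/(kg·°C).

T_f ≈ 71.5 °C

Conservation of energy gives ΣQ = 0:
0.613×523×(T − 294) + 0.843×2430×(T − 39) + 0.321×466×(T − 39) = 0
320.6(T − 294) + 2048.5(T − 39) + 149.59(T − 39) = 0
2518.7 T = 179981
T = 179981/2518.7 ≈ 71.46 °C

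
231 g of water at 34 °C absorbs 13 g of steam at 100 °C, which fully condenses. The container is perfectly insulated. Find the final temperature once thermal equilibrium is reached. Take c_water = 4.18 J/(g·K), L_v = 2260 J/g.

Setting the total heat transfer to zero:
latent heat released on condensation: 13·2260 = 29380; condensed water 100 °C→T: 54.34(T − 100); original water: 965.58(T − 34)
1019.9 T = 29380 + 5434 + 32830 = 67644
T ≈ 66.32 °C, under the boiling point, so the assumption holds.

T_f ≈ 66.3 °C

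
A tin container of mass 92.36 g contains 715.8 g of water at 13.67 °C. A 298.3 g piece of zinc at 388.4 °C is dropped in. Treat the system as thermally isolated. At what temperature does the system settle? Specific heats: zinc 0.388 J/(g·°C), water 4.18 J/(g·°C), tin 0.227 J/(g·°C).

T_f ≈ 27.5 °C

Setting the total heat transfer to zero:
298.3·0.388·(T − 388.4) + 715.8·4.18·(T − 13.67) + 92.36·0.227·(T − 13.67) = 0
3128.8 T = 86141
T = 86141 / 3128.8 = 27.5 °C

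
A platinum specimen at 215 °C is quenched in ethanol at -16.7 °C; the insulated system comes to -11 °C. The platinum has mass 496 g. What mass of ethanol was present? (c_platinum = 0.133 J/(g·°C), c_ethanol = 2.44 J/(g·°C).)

m ≈ 1070 g

Net heat exchanged in the isolated system is zero:
496·0.133·(-11 − 215) + m·2.44·(-11 − (-16.7)) = 0
13.91 m = 14909
m = 14909/13.91 ≈ 1072 g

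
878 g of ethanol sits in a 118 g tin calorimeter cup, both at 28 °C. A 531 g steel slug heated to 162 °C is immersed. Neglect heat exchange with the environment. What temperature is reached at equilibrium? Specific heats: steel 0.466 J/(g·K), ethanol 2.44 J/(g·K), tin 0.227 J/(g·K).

T_f = Σ m_i c_i T_i / Σ m_i c_i:
T_f = (247.45·162 + 2142.3·28 + 26.79·28) / (247.45 + 2142.3 + 26.79)
    = 100821 / 2416.6 ≈ 41.72 °C

T_f ≈ 41.7 °C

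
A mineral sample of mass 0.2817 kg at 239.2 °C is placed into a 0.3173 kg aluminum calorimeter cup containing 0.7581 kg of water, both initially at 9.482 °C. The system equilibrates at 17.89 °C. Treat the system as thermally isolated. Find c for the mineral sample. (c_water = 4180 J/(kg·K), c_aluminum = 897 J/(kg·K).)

c ≈ 466 J/(kg·K)

Taking heat into each body as positive, Σ m c ΔT = 0:
0.2817·c·(17.89 − 239.2) + 0.7581·4180·(17.89 − 9.482) + 0.3173·897·(17.89 − 9.482) = 0
-62.34 c = -29037
c = -29037/-62.34 ≈ 465.8 J/(kg·K)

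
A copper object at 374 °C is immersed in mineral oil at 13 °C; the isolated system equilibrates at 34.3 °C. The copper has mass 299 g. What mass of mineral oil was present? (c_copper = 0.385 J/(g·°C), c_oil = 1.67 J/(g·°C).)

|Q_copper| = |Q_oil|:
299×0.385×(374 − 34.3) = m×1.67×(34.3 − 13)
35.57 m = 39105  ⇒  m ≈ 1099 g

m ≈ 1100 g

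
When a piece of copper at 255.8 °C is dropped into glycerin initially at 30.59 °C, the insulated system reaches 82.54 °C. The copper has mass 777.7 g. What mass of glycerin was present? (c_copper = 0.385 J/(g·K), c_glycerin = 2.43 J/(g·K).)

m ≈ 411 g

|Q_copper| = |Q_glycerin|:
777.7×0.385×(255.8 − 82.54) = m×2.43×(82.54 − 30.59)
126.24 m = 51877  ⇒  m ≈ 410.9 g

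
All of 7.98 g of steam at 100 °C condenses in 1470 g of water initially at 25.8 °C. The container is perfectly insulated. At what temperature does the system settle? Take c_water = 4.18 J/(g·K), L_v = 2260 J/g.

T_f ≈ 29.1 °C

Energy conservation, ΣQ = 0:
condense steam: −7.98·2260 = −18035; condensate cools 100→T: 7.98·4.18·(T − 100) = 33.36(T − 100); original water: 6144.6(T − 25.8)
6178 T = 18035 + 3335.6 + 158531 = 179901
T ≈ 29.12 °C (< 100 °C, so full condensation is consistent).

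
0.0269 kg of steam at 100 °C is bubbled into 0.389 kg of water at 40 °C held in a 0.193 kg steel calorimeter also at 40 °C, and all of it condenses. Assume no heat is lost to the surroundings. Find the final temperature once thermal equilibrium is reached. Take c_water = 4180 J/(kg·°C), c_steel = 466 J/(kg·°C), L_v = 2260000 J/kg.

T_f ≈ 76.9 °C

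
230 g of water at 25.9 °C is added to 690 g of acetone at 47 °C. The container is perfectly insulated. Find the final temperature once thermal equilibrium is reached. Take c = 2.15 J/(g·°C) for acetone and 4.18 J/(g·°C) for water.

T_f ≈ 38.7 °C

Conservation of energy gives ΣQ = 0:
690·2.15·(T − 47) + 230·4.18·(T − 25.9) = 0
1483.5(T − 47) + 961.4(T − 25.9) = 0
(1483.5 + 961.4) T = 1483.5·47 + 961.4·25.9
T ≈ 38.70 °C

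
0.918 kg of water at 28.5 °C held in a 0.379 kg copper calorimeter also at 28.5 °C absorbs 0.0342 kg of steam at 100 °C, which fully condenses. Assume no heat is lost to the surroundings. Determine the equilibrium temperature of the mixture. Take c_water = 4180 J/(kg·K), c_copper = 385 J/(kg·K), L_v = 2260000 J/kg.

T_f ≈ 49.7 °C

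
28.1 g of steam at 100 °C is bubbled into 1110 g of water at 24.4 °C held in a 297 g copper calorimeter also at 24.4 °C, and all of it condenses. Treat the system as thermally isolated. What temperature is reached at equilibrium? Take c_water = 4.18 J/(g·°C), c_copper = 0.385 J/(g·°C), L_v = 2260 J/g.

T_f ≈ 39.3 °C

Setting the total heat transfer to zero:
condense steam: −28.1×2260 = −63506; condensed water 100 °C→T: 117.46(T − 100); water warms: 1110×4.18×(T − 24.4) = 4639.8(T − 24.4); cup: 114.34(T − 24.4)
4871.6 T = 63506 + 11746 + 116001 = 191253
T ≈ 39.26 °C, under the boiling point, so the assumption holds.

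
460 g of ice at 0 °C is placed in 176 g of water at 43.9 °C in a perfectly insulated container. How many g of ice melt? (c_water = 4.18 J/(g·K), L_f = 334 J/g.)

m_melted ≈ 96.7 g

Cooling the water to 0 °C releases 176×4.18×43.9 = 32296 J.
Fully melting the ice requires m_ice L_f = 460×334 = 153640 J.
That's not enough to melt it all — equilibrium is at 0 °C with ice remaining.
m_melted×334 = 32296  ⇒  m_melted ≈ 96.7 g.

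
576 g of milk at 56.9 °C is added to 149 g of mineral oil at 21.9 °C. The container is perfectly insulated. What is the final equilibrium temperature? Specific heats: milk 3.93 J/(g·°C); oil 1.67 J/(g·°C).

T_f ≈ 53.4 °C

T_f = Σ m_i c_i T_i / Σ m_i c_i:
T_f = (2263.7*56.9 + 248.83*21.9) / (2263.7 + 248.83)
    = 134253 / 2512.5 ≈ 53.43 °C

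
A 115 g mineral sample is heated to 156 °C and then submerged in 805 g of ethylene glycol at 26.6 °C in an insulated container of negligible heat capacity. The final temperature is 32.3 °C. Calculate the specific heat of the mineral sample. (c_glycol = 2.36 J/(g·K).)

c ≈ 0.761 J/(g·K)

Energy conservation, ΣQ = 0:
115·c·(32.3 − 156) + 805·2.36·(32.3 − 26.6) = 0
-14226 c = -10829
c = -10829/-14226 ≈ 0.7612 J/(g·K)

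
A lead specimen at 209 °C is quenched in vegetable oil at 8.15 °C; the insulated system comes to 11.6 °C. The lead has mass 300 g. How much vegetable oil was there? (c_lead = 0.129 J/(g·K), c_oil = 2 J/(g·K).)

Let T be the final temperature. ΣQ_i = 0:
300·0.129·(11.6 − 209) + m·2·(11.6 − 8.15) = 0
6.9 m = 7639.4
m = 7639.4/6.9 ≈ 1107 g

m ≈ 1110 g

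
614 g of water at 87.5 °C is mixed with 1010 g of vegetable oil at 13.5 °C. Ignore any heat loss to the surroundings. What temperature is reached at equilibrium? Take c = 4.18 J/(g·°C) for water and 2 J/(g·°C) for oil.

T_f ≈ 54.9 °C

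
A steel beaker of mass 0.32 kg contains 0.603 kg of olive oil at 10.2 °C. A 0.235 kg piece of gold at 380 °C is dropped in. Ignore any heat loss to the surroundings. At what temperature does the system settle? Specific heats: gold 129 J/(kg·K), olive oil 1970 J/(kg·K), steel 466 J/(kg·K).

T_f ≈ 18.4 °C

Energy conservation, ΣQ = 0:
0.235·129·(T − 380) + 0.603·1970·(T − 10.2) + 0.32·466·(T − 10.2) = 0
30.31(T − 380) + 1187.9(T − 10.2) + 149.12(T − 10.2) = 0
(30.31 + 1187.9 + 149.12) T = 30.31·380 + 1187.9·10.2 + 149.12·10.2
T = 25157/1367.3 ≈ 18.40 °C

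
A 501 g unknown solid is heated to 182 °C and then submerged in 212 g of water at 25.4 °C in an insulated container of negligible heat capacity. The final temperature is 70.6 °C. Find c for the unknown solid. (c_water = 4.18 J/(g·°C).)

c ≈ 0.718 J/(g·°C)

Let T be the final temperature. ΣQ_i = 0:
501×c×(70.6 − 182) + 212×4.18×(70.6 − 25.4) = 0
-55811 c = -40054
c = -40054/-55811 ≈ 0.7177 J/(g·°C)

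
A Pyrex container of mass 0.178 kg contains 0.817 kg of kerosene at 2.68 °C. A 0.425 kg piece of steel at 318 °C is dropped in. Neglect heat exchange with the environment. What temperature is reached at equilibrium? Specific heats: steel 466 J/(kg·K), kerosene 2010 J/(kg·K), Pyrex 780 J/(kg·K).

T_f ≈ 34.2 °C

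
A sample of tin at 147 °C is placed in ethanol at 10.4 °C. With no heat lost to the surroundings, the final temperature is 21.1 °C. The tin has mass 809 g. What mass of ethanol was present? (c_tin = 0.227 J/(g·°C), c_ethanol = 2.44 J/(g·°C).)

Heat lost by the tin = heat gained by the ethanol:
809×0.227×(147 − 21.1) = m×2.44×(21.1 − 10.4)
26.11 m = 23121  ⇒  m ≈ 885.6 g

m ≈ 886 g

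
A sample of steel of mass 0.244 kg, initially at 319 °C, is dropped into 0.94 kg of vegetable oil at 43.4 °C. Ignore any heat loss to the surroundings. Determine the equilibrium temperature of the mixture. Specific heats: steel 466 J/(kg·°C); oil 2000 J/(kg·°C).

Let T be the final temperature. ΣQ_i = 0:
0.244×466×(T − 319) + 0.94×2000×(T − 43.4) = 0
113.7(T − 319) + 1880(T − 43.4) = 0
1993.7 T = 117864
T = 117864 / 1993.7 = 59.1 °C

T_f ≈ 59.1 °C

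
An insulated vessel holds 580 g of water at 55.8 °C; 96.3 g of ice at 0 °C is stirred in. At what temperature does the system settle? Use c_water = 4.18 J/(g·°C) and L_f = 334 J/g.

Net heat exchanged in the isolated system is zero:
fusion: m_ice L_f = 96.3·334 = 32164; warm the meltwater: 402.53 T; water: 2424.4(T − 55.8)
2826.9 T = 135282 − 32164 = 103117
T ≈ 36.48 °C. Since T > 0 °C, the all-ice-melts assumption holds.

T_f ≈ 36.5 °C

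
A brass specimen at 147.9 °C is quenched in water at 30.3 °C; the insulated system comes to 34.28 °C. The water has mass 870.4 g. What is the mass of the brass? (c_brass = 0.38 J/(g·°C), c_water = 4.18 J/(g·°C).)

Heat lost by the brass = heat gained by the water:
m×0.38×(147.9 − 34.28) = 870.4×4.18×(34.28 − 30.3)
43.18 m = 14480  ⇒  m ≈ 335.4 g

m ≈ 335 g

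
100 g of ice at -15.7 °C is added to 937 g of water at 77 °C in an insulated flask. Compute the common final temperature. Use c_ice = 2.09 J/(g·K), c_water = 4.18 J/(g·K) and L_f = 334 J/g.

Let T be the final temperature. ΣQ_i = 0:
ice -15.7→0 °C: 100·2.09·15.7 = 3281.3
  fusion: m_ice L_f = 100·334 = 33400
  meltwater 0→T: 100·4.18·T = 418 T
  water: 3916.7(T − 77)
4334.7 T = 301583 − 36681 = 264902
T ≈ 61.11 °C (positive, so assuming full melt was valid).

T_f ≈ 61.1 °C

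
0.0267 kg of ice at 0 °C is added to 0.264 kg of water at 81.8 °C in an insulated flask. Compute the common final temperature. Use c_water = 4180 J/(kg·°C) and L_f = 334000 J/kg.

Energy balance with sensible and latent terms:
latent heat to melt: 0.0267×334000 = 8917.8
  meltwater 0→T: 0.0267×4180×T = 111.61 T
  water: 1103.5(T − 81.8)
1215.1 T = 90268 − 8917.8 = 81350
T ≈ 66.95 °C. Since T > 0 °C, the all-ice-melts assumption holds.

T_f ≈ 66.9 °C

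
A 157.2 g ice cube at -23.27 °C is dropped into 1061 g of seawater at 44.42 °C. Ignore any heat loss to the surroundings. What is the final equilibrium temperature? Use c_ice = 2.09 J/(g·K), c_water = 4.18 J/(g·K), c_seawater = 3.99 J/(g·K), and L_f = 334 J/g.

Conservation of energy gives ΣQ = 0:
ice -23.27→0 °C: 157.2·2.09·23.27 = 7645.3
  fusion: m_ice L_f = 157.2·334 = 52505
  warm the meltwater: 657.1 T
  seawater cools: 1061·3.99·(T − 44.42) = 4233.4(T − 44.42)
4890.5 T = 188047 − 60150 = 127897
T ≈ 26.15 °C (positive, so assuming full melt was valid).

T_f ≈ 26.2 °C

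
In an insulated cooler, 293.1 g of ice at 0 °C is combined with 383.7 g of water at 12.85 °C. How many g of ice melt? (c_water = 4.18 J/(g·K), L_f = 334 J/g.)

Water can give up m c ΔT = 383.7×4.18×12.85 = 20610 J before reaching 0 °C.
Melting all 293.1 g of ice would need 293.1×334 = 97895 J.
20610 J < 97895 J, so only part of the ice melts and the system sits at 0 °C.
Mass melted = 20610/334 ≈ 61.71 g.

m_melted ≈ 61.7 g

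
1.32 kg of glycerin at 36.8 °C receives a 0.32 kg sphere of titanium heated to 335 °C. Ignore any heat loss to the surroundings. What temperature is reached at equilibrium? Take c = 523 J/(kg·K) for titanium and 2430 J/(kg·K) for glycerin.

T_f ≈ 51.6 °C

Let T be the final temperature. ΣQ_i = 0:
0.32*523*(T − 335) + 1.32*2430*(T − 36.8) = 0
167.36(T − 335) + 3207.6(T − 36.8) = 0
3375 T = 174105
T = 174105/3375 ≈ 51.59 °C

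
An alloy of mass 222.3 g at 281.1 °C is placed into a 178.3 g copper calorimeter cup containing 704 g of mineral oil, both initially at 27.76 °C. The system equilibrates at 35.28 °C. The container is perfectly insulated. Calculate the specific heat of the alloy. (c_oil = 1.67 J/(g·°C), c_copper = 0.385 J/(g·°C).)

Heat gained plus heat lost sum to zero:
222.3·c·(35.28 − 281.1) + 704·1.67·(35.28 − 27.76) + 178.3·0.385·(35.28 − 27.76) = 0
-54646 c = -9357.3
c = -9357.3/-54646 ≈ 0.1712 J/(g·°C)

c ≈ 0.171 J/(g·°C)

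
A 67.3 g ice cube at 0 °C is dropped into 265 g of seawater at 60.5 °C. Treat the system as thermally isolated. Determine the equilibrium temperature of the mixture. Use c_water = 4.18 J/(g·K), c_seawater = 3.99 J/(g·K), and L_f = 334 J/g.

T_f ≈ 31.0 °C

Energy conservation, ΣQ = 0:
latent heat to melt: 67.3×334 = 22478; warm the meltwater: 281.31 T; seawater cools: 265×3.99×(T − 60.5) = 1057.4(T − 60.5)
1338.7 T = 63970 − 22478 = 41491
T ≈ 30.99 °C (positive, so assuming full melt was valid).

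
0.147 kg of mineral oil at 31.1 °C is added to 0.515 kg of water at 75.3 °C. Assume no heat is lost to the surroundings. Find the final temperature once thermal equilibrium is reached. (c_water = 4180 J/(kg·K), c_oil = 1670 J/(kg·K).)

T_f ≈ 70.8 °C

T_f = Σ m_i c_i T_i / Σ m_i c_i:
T_f = (2152.7·75.3 + 245.49·31.1) / (2152.7 + 245.49)
    = 169733 / 2398.2 ≈ 70.78 °C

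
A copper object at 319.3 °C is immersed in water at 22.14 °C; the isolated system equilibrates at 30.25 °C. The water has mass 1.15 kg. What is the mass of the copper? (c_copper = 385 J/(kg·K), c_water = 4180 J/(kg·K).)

m ≈ 0.35 kg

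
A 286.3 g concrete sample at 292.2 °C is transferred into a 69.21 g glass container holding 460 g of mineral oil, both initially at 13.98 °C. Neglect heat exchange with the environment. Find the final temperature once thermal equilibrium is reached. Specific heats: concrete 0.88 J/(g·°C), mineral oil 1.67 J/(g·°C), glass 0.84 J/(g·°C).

With ΣQ=0 the equilibrium temperature is the m·c-weighted mean:
T_f = (251.94·292.2 + 768.2·13.98 + 58.14·13.98) / (251.94 + 768.2 + 58.14)
    = 85170 / 1078.3 ≈ 78.99 °C

T_f ≈ 79.0 °C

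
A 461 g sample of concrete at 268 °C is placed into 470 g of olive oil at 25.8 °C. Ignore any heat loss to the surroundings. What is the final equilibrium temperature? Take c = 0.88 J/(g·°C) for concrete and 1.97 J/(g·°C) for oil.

T_f ≈ 99.6 °C

Heat gained plus heat lost sum to zero:
461×0.88×(T − 268) + 470×1.97×(T − 25.8) = 0
405.68(T − 268) + 925.9(T − 25.8) = 0
1331.6 T = 132610
T ≈ 99.59 °C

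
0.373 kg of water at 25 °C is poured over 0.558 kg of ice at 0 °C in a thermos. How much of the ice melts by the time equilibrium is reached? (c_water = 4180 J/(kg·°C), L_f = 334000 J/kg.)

Water can give up m c ΔT = 0.373×4180×25 = 38978 J before reaching 0 °C.
Melting all 0.558 kg of ice would need 0.558×334000 = 186372 J.
38978 J < 186372 J, so only part of the ice melts and the system sits at 0 °C.
m_melted×334000 = 38978  ⇒  m_melted ≈ 0.1167 kg.

m_melted ≈ 0.117 kg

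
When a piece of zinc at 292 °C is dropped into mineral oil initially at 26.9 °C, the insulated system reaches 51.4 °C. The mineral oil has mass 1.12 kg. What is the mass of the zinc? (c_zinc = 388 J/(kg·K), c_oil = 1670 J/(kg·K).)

Energy conservation, ΣQ = 0:
m×388×(51.4 − 292) + 1.12×1670×(51.4 − 26.9) = 0
-93353 m = -45825
m = -45825/-93353 ≈ 0.4909 kg

m ≈ 0.491 kg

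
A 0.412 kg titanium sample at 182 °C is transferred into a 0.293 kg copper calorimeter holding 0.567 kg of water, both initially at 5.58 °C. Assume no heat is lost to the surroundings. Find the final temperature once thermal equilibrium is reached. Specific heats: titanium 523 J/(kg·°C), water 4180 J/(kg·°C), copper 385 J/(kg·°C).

Setting the total heat transfer to zero:
0.412·523·(T − 182) + 0.567·4180·(T − 5.58) + 0.293·385·(T − 5.58) = 0
215.48(T − 182) + 2370.1(T − 5.58) + 112.8(T − 5.58) = 0
(215.48 + 2370.1 + 112.8) T = 215.48·182 + 2370.1·5.58 + 112.8·5.58
T ≈ 19.67 °C

T_f ≈ 19.7 °C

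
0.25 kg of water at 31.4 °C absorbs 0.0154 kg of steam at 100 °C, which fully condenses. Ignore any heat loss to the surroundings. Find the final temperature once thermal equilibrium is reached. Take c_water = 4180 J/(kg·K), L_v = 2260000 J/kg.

T_f ≈ 66.8 °C

Energy conservation, ΣQ = 0:
steam→water at 100 °C releases m L_v = 0.0154·2260000 = 34804
  condensate cools 100→T: 0.0154·4180·(T − 100) = 64.37(T − 100)
  original water: 1045(T − 31.4)
1109.4 T = 34804 + 6437.2 + 32813 = 74054
T ≈ 66.75 °C — below 100 °C, confirming all the steam condensed.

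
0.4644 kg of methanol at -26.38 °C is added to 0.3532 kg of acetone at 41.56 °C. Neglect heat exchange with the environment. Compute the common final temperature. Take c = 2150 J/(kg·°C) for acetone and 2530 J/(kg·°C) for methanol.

T_f ≈ 0.3 °C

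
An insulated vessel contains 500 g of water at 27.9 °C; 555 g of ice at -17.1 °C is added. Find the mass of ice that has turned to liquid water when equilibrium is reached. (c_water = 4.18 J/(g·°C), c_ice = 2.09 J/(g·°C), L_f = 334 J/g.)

m_melted ≈ 115 g

Water can give up m c ΔT = 500·4.18·27.9 = 58311 J before reaching 0 °C.
Warming the ice to 0 °C takes 555·2.09·17.1 = 19835 J, leaving 38476 J for melting.
To melt every bit of ice: 555·334 = 185370 J.
That's not enough to melt it all — equilibrium is at 0 °C with ice remaining.
Mass melted = 38476/334 ≈ 115.2 g.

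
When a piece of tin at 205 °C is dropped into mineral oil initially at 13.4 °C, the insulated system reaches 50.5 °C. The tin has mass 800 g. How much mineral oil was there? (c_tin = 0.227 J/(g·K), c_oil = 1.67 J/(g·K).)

m ≈ 453 g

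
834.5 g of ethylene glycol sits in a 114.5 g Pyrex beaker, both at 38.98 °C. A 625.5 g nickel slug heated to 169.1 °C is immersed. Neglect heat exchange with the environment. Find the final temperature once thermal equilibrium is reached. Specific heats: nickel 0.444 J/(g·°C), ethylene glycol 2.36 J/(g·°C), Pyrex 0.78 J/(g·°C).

T_f ≈ 54.4 °C

Net heat exchanged in the isolated system is zero:
625.5*0.444*(T − 169.1) + 834.5*2.36*(T − 38.98) + 114.5*0.78*(T − 38.98) = 0
277.72(T − 169.1) + 1969.4(T − 38.98) + 89.31(T − 38.98) = 0
2336.5 T = 127212
T = 127212 / 2336.5 = 54.4 °C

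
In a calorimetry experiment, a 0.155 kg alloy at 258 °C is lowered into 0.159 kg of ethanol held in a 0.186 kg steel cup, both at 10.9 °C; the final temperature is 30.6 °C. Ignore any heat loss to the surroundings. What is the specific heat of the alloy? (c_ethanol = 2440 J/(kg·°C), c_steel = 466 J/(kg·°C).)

c ≈ 265 J/(kg·°C)

Net heat exchanged in the isolated system is zero:
0.155×c×(30.6 − 258) + 0.159×2440×(30.6 − 10.9) + 0.186×466×(30.6 − 10.9) = 0
-35.25 c = -9350.3
c = -9350.3/-35.25 ≈ 265.3 J/(kg·°C)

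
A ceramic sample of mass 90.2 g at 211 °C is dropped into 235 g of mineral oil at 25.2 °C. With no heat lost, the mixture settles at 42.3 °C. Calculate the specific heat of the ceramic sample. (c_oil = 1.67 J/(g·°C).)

c ≈ 0.441 J/(g·°C)

Let T be the final temperature. ΣQ_i = 0:
90.2·c·(42.3 − 211) + 235·1.67·(42.3 − 25.2) = 0
-15217 c = -6710.9
c = -6710.9/-15217 ≈ 0.441 J/(g·°C)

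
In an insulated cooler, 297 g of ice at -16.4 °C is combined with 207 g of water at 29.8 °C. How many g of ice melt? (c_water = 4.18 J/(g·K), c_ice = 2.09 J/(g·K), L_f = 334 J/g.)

m_melted ≈ 46.7 g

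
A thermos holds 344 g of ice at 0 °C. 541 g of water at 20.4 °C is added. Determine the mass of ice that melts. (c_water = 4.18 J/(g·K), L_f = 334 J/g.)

m_melted ≈ 138 g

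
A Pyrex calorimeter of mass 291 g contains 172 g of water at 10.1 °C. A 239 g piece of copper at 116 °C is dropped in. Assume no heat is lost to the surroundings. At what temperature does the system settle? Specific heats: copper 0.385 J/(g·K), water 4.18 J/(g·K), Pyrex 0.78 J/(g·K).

T_f ≈ 19.5 °C

Let T be the final temperature. ΣQ_i = 0:
239·0.385·(T − 116) + 172·4.18·(T − 10.1) + 291·0.78·(T − 10.1) = 0
92.02(T − 116) + 718.96(T − 10.1) + 226.98(T − 10.1) = 0
1038 T = 20228
T = 20228 / 1038 = 19.5 °C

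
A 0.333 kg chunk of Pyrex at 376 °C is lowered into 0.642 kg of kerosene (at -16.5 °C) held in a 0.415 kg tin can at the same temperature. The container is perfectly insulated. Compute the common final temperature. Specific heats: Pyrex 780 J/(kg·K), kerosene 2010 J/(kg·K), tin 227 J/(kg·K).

With ΣQ=0 the equilibrium temperature is the m·c-weighted mean:
T_f = (259.74×376 + 1290.4×(-16.5) + 94.2×(-16.5)) / (259.74 + 1290.4 + 94.2)
    = 74816 / 1644.4 ≈ 45.50 °C

T_f ≈ 45.5 °C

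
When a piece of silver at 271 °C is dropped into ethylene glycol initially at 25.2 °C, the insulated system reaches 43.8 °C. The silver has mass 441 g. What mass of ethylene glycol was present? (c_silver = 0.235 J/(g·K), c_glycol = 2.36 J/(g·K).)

m ≈ 536 g

Heat gained plus heat lost sum to zero:
441×0.235×(43.8 − 271) + m×2.36×(43.8 − 25.2) = 0
43.9 m = 23546
m = 23546/43.9 ≈ 536.4 g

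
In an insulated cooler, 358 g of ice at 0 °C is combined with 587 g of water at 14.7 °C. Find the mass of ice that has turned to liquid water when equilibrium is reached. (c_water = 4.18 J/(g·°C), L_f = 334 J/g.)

m_melted ≈ 108 g

Heat available from the water dropping to 0 °C: 587·4.18·14.7 = 36069 J.
Melting all 358 g of ice would need 358·334 = 119572 J.
36069 J < 119572 J, so only part of the ice melts and the system sits at 0 °C.
m_melted·334 = 36069  ⇒  m_melted ≈ 108 g.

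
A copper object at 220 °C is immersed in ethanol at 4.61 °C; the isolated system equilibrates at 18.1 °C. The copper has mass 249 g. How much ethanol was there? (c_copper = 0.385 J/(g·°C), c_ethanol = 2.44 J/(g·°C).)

m ≈ 588 g

Setting the total heat transfer to zero:
249·0.385·(18.1 − 220) + m·2.44·(18.1 − 4.61) = 0
32.92 m = 19355
m = 19355/32.92 ≈ 588 g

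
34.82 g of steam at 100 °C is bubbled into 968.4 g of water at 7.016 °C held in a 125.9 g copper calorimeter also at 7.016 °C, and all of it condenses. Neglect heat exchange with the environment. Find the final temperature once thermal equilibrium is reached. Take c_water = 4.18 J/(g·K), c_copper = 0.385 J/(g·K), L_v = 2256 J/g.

T_f ≈ 28.7 °C

Conservation of energy gives ΣQ = 0:
condense steam: −34.82×2256 = −78554; condensate cools 100→T: 34.82×4.18×(T − 100) = 145.55(T − 100); original water: 4047.9(T − 7.016); cup: 48.47(T − 7.016)
4241.9 T = 78554 + 14555 + 28740 = 121849
T ≈ 28.72 °C, under the boiling point, so the assumption holds.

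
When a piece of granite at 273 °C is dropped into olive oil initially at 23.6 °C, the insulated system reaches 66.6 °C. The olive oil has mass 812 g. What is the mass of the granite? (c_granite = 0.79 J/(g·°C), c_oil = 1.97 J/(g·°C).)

m ≈ 422 g

Heat lost by the granite = heat gained by the oil:
m·0.79·(273 − 66.6) = 812·1.97·(66.6 − 23.6)
163.06 m = 68785  ⇒  m ≈ 421.8 g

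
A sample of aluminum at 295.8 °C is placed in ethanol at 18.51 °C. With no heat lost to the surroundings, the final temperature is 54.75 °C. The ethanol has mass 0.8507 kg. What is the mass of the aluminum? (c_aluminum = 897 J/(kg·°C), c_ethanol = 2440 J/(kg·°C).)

Net heat exchanged in the isolated system is zero:
m×897×(54.75 − 295.8) + 0.8507×2440×(54.75 − 18.51) = 0
-216222 m = -75224
m = -75224/-216222 ≈ 0.3479 kg

m ≈ 0.348 kg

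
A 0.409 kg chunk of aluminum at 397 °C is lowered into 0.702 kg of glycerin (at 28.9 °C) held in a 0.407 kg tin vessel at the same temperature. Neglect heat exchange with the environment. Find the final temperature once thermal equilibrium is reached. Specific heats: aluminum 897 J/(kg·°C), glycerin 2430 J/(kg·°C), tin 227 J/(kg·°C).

Heat gained plus heat lost sum to zero:
0.409×897×(T − 397) + 0.702×2430×(T − 28.9) + 0.407×227×(T − 28.9) = 0
366.87(T − 397) + 1705.9(T − 28.9) + 92.39(T − 28.9) = 0
(366.87 + 1705.9 + 92.39) T = 366.87×397 + 1705.9×28.9 + 92.39×28.9
T = 197618 / 2165.1 = 91.3 °C

T_f ≈ 91.3 °C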